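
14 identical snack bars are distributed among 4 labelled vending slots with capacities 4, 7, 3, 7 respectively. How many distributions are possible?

90

Ignoring the caps, the number of non-negative solutions to x_1+…+x_4 = 14 is C(17,3) = 680.
Subtract solutions that violate a single cap (substitute x_i' = x_i − (cap_i+1)): x_1 ≥ 5 gives C(12,3) = 220; x_2 ≥ 8 gives C(9,3) = 84; x_3 ≥ 4 gives C(13,3) = 286; x_4 ≥ 8 gives C(9,3) = 84. Together 674.
Add back pairs where two caps are both exceeded: 4 + 56 + 4 + 10 + 0 + 10 = 84.
By inclusion–exclusion the count is 680 − 674 + 84 = 90.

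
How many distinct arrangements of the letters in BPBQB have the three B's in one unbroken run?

Treat the 3 copies of B as a single block. The multiset to arrange is then {BBB, P, Q}, 3 items in all.
All 3 items are distinct, so there are (3)! = 6 arrangements.

6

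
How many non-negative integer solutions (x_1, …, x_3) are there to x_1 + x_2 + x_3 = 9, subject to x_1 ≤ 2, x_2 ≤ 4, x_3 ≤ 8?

14

Ignoring the caps, the number of non-negative solutions to x_1+…+x_3 = 9 is C(11,2) = 55.
Subtract solutions that violate a single cap (substitute x_i' = x_i − (cap_i+1)): x_1 ≥ 3 gives C(8,2) = 28; x_2 ≥ 5 gives C(6,2) = 15; x_3 ≥ 9 gives C(2,2) = 1. Together 44.
Add back pairs where two caps are both exceeded: 3 + 0 + 0 = 3.
By inclusion–exclusion the count is 55 − 44 + 3 = 14.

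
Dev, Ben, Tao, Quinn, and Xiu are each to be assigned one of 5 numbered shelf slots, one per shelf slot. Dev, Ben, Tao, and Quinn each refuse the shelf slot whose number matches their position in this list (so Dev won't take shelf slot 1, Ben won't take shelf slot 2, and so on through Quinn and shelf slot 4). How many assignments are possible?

53

Let Aᵢ (for 1 ≤ i ≤ 4) be the placements that put person i in their forbidden shelf slot. Any j of these fix j positions, leaving (5−j)! ways to fill the rest, and there are C(4,j) ways to pick which j.
By inclusion–exclusion, the number of valid placements is Σ_{j=0}^{4} (−1)^j C(4,j)·(5−j)!.
Computing: 120 − 96 + 36 − 8 + 1 = 53.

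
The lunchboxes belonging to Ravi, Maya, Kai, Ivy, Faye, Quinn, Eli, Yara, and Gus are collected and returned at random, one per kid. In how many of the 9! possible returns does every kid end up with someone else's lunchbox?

133496

Count assignments avoiding every fixed point. For any j of the 9 kids fixed to their own lunchbox, the other 9−j can be arranged in (9−j)! ways.
By inclusion–exclusion this is Σ_{j=0}^{9} (−1)^j C(9,j)·(9−j)!.
Computing: 362880 − 362880 + 181440 − 60480 + 15120 − 3024 + 504 − 72 + 9 − 1 = 133496.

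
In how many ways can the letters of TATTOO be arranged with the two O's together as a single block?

Treat the 2 copies of O as a single block. The multiset to arrange is then {OO, A, T, T, T}, 5 items in all.
That gives (5)!/(3!) = 20 arrangements.

20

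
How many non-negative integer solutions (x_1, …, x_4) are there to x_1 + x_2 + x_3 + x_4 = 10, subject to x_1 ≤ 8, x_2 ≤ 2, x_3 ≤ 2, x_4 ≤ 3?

32

By stars and bars, unrestricted non-negative solutions to x_1+…+x_4 = 10 number C(10+3,3) = 286.
Subtract solutions that violate a single cap (substitute x_i' = x_i − (cap_i+1)): x_1 ≥ 9 gives C(4,3) = 4; x_2 ≥ 3 gives C(10,3) = 120; x_3 ≥ 3 gives C(10,3) = 120; x_4 ≥ 4 gives C(9,3) = 84. Together 328.
Add back pairs where two caps are both exceeded: 0 + 0 + 0 + 35 + 20 + 20 = 75.
Subtract triples: 0 + 0 + 0 + 1 = 1.
By inclusion–exclusion the count is 286 − 328 + 75 − 1 = 32.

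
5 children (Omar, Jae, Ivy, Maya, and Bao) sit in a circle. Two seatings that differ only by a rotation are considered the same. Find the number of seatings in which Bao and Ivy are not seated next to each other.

All circular seatings of 5 people number (4)! = 24.
Those with Bao next to Ivy: fuse the pair into one unit and seat 4 units around a circle — 2·(3)! = 12.
Subtracting, 24 − 12 = 12.

12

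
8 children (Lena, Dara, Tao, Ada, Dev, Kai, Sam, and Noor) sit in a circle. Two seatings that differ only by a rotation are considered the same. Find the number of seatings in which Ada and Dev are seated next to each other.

Glue Ada and Dev into a block (2 internal orders). Seating 7 units around a circle gives (6)! arrangements.
So 2 × (6)! = 2 × 720 = 1440.

1440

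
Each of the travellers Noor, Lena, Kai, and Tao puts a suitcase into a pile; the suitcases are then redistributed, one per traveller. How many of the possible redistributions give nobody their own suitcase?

9

Let Aᵢ be the assignments in which traveller i gets their own suitcase. We want the size of the complement of A₁∪…∪A_4.
By inclusion–exclusion this is Σ_{j=0}^{4} (−1)^j C(4,j)·(4−j)!.
Computing: 24 − 24 + 12 − 4 + 1 = 9.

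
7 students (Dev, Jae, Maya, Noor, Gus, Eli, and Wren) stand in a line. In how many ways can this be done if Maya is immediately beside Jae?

1440

Treat {Maya, Jae} as a single unit. There are 6 units to order, and the pair itself can be ordered 2 ways.
That gives 2 × 6! = 2 × 720 = 1440.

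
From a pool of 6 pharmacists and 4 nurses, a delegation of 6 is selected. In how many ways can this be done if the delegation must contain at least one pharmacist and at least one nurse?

209

Total 6-person selections from all 10: C(10,6) = 210.
Selections missing a whole group: no pharmacists → C(4,6) = 0; no nurses → C(6,6) = 1.
Both groups omitted at once is impossible, so 210 − 1 = 209.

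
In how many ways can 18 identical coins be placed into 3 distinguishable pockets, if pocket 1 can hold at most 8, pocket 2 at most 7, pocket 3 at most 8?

Without the upper bounds there are C(20,2) = 190 ways to split 18 among 3 pockets.
Subtract solutions that violate a single cap (substitute x_i' = x_i − (cap_i+1)): x_1 ≥ 9 gives C(11,2) = 55; x_2 ≥ 8 gives C(12,2) = 66; x_3 ≥ 9 gives C(11,2) = 55. Together 176.
Add back pairs where two caps are both exceeded: 3 + 1 + 3 = 7.
By inclusion–exclusion the count is 190 − 176 + 7 = 21.

21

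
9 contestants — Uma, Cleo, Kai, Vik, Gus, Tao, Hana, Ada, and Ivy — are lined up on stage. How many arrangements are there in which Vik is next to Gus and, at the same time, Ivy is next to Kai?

Treat {Vik,Gus} as one block (2 orders) and {Ivy,Kai} as another (2 orders).
That leaves 7 units to arrange: 2 × 2 × 7! = 4 × 5040 = 20160.

20160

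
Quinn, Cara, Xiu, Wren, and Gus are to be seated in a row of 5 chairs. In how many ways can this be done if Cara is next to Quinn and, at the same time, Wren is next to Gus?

24

Treat {Cara,Quinn} as one block (2 orders) and {Wren,Gus} as another (2 orders).
That leaves 3 units to arrange: 2 × 2 × 3! = 4 × 6 = 24.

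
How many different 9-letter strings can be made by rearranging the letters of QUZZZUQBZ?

The 9 letters of QUZZZUQBZ have repeats: Q appearing twice, U appearing twice, and Z appearing 4 times.
So there are 9! / (4!·2!·2!) = 3780 distinguishable arrangements.

3780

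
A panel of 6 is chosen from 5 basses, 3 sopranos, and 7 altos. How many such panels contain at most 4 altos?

Split by how many altos are chosen (0 through 4).
Sum: C(7,0)·C(8,6) + C(7,1)·C(8,5) + C(7,2)·C(8,4) + C(7,3)·C(8,3) + C(7,4)·C(8,2) = 28 + 392 + 1470 + 1960 + 980 = 4830.

4830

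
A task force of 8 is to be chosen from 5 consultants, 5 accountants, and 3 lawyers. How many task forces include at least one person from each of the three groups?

With no constraint there are C(13,8) = 1287 possible selections.
Selections missing a whole group: no consultants → C(8,8) = 1; no accountants → C(8,8) = 1; no lawyers → C(10,8) = 45.
Add back selections omitting two groups (i.e. drawn from a single group): C(5,8) + C(5,8) + C(3,8) = 0.
By inclusion–exclusion: 1287 − 47 + 0 = 1240.

1240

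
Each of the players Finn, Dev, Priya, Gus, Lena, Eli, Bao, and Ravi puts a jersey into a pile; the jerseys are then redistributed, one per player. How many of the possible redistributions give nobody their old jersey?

Let Aᵢ be the assignments in which player i gets their old jersey. We want the size of the complement of A₁∪…∪A_8.
By inclusion–exclusion this is Σ_{j=0}^{8} (−1)^j C(8,j)·(8−j)!.
Computing: 40320 − 40320 + 20160 − 6720 + 1680 − 336 + 56 − 8 + 1 = 14833.

14833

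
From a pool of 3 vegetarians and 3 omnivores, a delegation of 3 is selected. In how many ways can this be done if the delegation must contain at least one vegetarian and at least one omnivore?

Unrestricted: C(6,3) = 20 ways to pick any 3 of the 6.
Subtract selections that omit an entire group: no vegetarians → C(3,3) = 1; no omnivores → C(3,3) = 1.
Both groups omitted at once is impossible, so 20 − 2 = 18.

18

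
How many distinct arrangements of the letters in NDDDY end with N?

4

Fix N in the last position and arrange the remaining 4 letters.
Those 4 letters have D appearing 3 times, giving (4)!/(3!) = 4.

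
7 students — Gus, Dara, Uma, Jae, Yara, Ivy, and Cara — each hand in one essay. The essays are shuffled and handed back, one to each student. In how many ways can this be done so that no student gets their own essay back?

1854

This is the derangement count D_7: permutations of 7 items with no fixed point.
By inclusion–exclusion this is Σ_{j=0}^{7} (−1)^j C(7,j)·(7−j)!.
Computing: 5040 − 5040 + 2520 − 840 + 210 − 42 + 7 − 1 = 1854.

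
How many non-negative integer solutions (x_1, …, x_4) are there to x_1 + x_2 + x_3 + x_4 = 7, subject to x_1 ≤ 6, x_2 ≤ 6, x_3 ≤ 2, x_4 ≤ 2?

52

Without the upper bounds there are C(10,3) = 120 ways to split 7 among 4 variables.
Subtract solutions that violate a single cap (substitute x_i' = x_i − (cap_i+1)): x_1 ≥ 7 gives C(3,3) = 1; x_2 ≥ 7 gives C(3,3) = 1; x_3 ≥ 3 gives C(7,3) = 35; x_4 ≥ 3 gives C(7,3) = 35. Together 72.
Add back pairs where two caps are both exceeded: 0 + 0 + 0 + 0 + 0 + 4 = 4.
By inclusion–exclusion the count is 120 − 72 + 4 = 52.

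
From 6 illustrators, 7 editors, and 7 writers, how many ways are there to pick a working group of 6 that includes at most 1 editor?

10725

Split by how many editors are chosen (0 through 1).
Sum: C(7,0)·C(13,6) + C(7,1)·C(13,5) = 1716 + 9009 = 10725.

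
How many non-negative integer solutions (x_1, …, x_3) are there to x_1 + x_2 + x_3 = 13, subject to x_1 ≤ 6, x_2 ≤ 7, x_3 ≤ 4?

Without the upper bounds there are C(15,2) = 105 ways to split 13 among 3 variables.
Subtract solutions that violate a single cap (substitute x_i' = x_i − (cap_i+1)): x_1 ≥ 7 gives C(8,2) = 28; x_2 ≥ 8 gives C(7,2) = 21; x_3 ≥ 5 gives C(10,2) = 45. Together 94.
Add back pairs where two caps are both exceeded: 0 + 3 + 1 = 4.
By inclusion–exclusion the count is 105 − 94 + 4 = 15.

15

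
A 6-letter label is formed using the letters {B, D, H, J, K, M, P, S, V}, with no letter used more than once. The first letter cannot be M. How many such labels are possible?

53760

The first letter has 9−1 = 8 choices (anything except M).
The remaining 5 letters are filled from the other 8 symbols without repetition: 8 × 7 × 6 × 5 × 4 = 6720.
Total: 8 × 6720 = 53760.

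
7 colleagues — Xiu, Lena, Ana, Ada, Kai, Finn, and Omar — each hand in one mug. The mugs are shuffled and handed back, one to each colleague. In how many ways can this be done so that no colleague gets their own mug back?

Let Aᵢ be the assignments in which colleague i gets their own mug. We want the size of the complement of A₁∪…∪A_7.
By inclusion–exclusion this is Σ_{j=0}^{7} (−1)^j C(7,j)·(7−j)!.
Computing: 5040 − 5040 + 2520 − 840 + 210 − 42 + 7 − 1 = 1854.

1854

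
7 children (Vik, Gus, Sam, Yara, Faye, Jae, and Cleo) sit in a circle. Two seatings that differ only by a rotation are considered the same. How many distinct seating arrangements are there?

720

Around a circle, 7 distinct people have 7!/7 = (6)! = 720 rotationally distinct seatings.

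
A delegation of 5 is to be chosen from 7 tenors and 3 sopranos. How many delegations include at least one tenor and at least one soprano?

231

Total 5-person selections from all 10: C(10,5) = 252.
Subtract selections that omit an entire group: no tenors → C(3,5) = 0; no sopranos → C(7,5) = 21.
Both groups omitted at once is impossible, so 252 − 21 = 231.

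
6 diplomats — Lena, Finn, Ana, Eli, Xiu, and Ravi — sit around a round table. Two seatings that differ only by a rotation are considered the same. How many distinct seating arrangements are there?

Seat Lena anywhere (absorbing the rotational symmetry), then permute the other 5: (5)! = 120.

120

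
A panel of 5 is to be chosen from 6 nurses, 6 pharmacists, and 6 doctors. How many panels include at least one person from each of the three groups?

Total 5-person selections from all 18: C(18,5) = 8568.
Selections missing a whole group: no nurses → C(12,5) = 792; no pharmacists → C(12,5) = 792; no doctors → C(12,5) = 792.
Add back selections omitting two groups (i.e. drawn from a single group): C(6,5) + C(6,5) + C(6,5) = 18.
By inclusion–exclusion: 8568 − 2376 + 18 = 6210.

6210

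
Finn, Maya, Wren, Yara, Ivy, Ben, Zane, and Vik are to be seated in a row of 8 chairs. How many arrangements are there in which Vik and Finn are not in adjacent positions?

30240

Of the 8! = 40320 arrangements, those with Vik and Finn adjacent number 2 × 7! = 10080 (treat the pair as a block with 2 internal orders).
Complementary counting: 40320 − 10080 = 30240.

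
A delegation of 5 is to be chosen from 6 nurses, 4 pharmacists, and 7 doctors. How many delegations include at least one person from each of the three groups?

Total 5-person selections from all 17: C(17,5) = 6188.
Selections missing a whole group: no nurses → C(11,5) = 462; no pharmacists → C(13,5) = 1287; no doctors → C(10,5) = 252.
Add back selections omitting two groups (i.e. drawn from a single group): C(6,5) + C(4,5) + C(7,5) = 27.
By inclusion–exclusion: 6188 − 2001 + 27 = 4214.

4214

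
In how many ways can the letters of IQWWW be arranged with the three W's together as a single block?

6

Treat the 3 copies of W as a single block. The multiset to arrange is then {WWW, I, Q}, 3 items in all.
All 3 items are distinct, so there are (3)! = 6 arrangements.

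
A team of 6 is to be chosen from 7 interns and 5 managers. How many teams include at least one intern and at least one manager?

917

With no constraint there are C(12,6) = 924 possible selections.
Selections missing a whole group: no interns → C(5,6) = 0; no managers → C(7,6) = 7.
Both groups omitted at once is impossible, so 924 − 7 = 917.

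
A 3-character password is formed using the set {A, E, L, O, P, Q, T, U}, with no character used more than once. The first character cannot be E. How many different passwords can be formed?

The first character has 8−1 = 7 choices (anything except E).
The remaining 2 characters are filled from the other 7 symbols without repetition: 7 × 6 = 42.
Total: 7 × 42 = 294.

294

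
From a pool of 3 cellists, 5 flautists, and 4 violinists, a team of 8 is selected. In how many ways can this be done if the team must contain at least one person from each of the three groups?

With no constraint there are C(12,8) = 495 possible selections.
Subtract selections that omit an entire group: no cellists → C(9,8) = 9; no flautists → C(7,8) = 0; no violinists → C(8,8) = 1.
Add back selections omitting two groups (i.e. drawn from a single group): C(3,8) + C(5,8) + C(4,8) = 0.
By inclusion–exclusion: 495 − 10 + 0 = 485.

485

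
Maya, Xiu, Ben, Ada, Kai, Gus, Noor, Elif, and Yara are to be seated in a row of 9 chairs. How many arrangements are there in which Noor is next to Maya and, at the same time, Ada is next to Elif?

Treat {Noor,Maya} as one block (2 orders) and {Ada,Elif} as another (2 orders).
That leaves 7 units to arrange: 2 × 2 × 7! = 4 × 5040 = 20160.

20160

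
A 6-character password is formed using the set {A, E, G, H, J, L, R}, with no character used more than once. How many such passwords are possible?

Choose and order 6 of the 7 symbols: the first character has 7 options, the next 6, and so on down to 2.
7 × 6 × 5 × 4 × 3 × 2 = 5040.

5040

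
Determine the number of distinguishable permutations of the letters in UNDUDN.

90

UNDUDN has 6 letters with D appearing twice, N appearing twice, and U appearing twice.
So there are 6! / (2!·2!·2!) = 90 distinguishable arrangements.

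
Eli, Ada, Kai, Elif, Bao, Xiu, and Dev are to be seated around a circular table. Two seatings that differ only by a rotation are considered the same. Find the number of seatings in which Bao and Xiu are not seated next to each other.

Without the restriction there are (6)! = 720 seatings.
Those with Bao next to Xiu: fuse the pair into one unit and seat 6 units around a circle — 2·(5)! = 240.
Subtracting, 720 − 240 = 480.

480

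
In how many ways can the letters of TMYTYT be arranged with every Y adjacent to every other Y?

Treat the 2 copies of Y as a single block. The multiset to arrange is then {YY, M, T, T, T}, 5 items in all.
That gives (5)!/(3!) = 20 arrangements.

20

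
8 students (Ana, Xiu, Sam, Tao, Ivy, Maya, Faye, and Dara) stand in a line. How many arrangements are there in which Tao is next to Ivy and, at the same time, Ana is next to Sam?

Treat {Tao,Ivy} as one block (2 orders) and {Ana,Sam} as another (2 orders).
That leaves 6 units to arrange: 2 × 2 × 6! = 4 × 720 = 2880.

2880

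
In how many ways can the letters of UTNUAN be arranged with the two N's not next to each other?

Total arrangements of UTNUAN: 6!/(2!·2!) = 180.
If the two N's are adjacent, glue them into one block, leaving 5 items to arrange: (5)!/(2!) = 60 ways.
Hence 180 − 60 = 120.

120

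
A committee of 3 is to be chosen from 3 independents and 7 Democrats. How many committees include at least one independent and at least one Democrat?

84

With no constraint there are C(10,3) = 120 possible selections.
Subtract selections that omit an entire group: no independents → C(7,3) = 35; no Democrats → C(3,3) = 1.
Both groups omitted at once is impossible, so 120 − 36 = 84.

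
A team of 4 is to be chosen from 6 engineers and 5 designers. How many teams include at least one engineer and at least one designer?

Total 4-person selections from all 11: C(11,4) = 330.
Subtract selections that omit an entire group: no engineers → C(5,4) = 5; no designers → C(6,4) = 15.
Both groups omitted at once is impossible, so 330 − 20 = 310.

310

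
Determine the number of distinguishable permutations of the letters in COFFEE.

180

The 6 letters of COFFEE have repeats: E appearing twice and F appearing twice.
Dividing 6! = 720 by 2!·2! = 4 for the repeated letters gives 180.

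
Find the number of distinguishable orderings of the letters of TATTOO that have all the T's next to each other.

Treat the 3 copies of T as a single block. The multiset to arrange is then {TTT, A, O, O}, 4 items in all.
That gives (4)!/(2!) = 12 arrangements.

12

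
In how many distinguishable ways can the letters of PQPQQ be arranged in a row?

The 5 letters of PQPQQ have repeats: P appearing twice and Q appearing 3 times.
Dividing 5! = 120 by 3!·2! = 12 for the repeated letters gives 10.

10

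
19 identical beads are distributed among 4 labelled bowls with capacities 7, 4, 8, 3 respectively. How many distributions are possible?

20

Without the upper bounds there are C(22,3) = 1540 ways to split 19 among 4 bowls.
Subtract solutions that violate a single cap (substitute x_i' = x_i − (cap_i+1)): x_1 ≥ 8 gives C(14,3) = 364; x_2 ≥ 5 gives C(17,3) = 680; x_3 ≥ 9 gives C(13,3) = 286; x_4 ≥ 4 gives C(18,3) = 816. Together 2146.
Add back pairs where two caps are both exceeded: 84 + 10 + 120 + 56 + 286 + 84 = 640.
Subtract triples: 0 + 10 + 0 + 4 = 14.
By inclusion–exclusion the count is 1540 − 2146 + 640 − 14 = 20.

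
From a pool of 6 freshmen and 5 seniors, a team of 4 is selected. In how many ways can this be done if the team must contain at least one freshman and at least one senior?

Unrestricted: C(11,4) = 330 ways to pick any 4 of the 11.
Subtract selections that omit an entire group: no freshmen → C(5,4) = 5; no seniors → C(6,4) = 15.
Both groups omitted at once is impossible, so 330 − 20 = 310.

310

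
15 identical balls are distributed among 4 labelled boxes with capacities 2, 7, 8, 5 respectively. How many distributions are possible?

By stars and bars, unrestricted non-negative solutions to x_1+…+x_4 = 15 number C(15+3,3) = 816.
Subtract solutions that violate a single cap (substitute x_i' = x_i − (cap_i+1)): x_1 ≥ 3 gives C(15,3) = 455; x_2 ≥ 8 gives C(10,3) = 120; x_3 ≥ 9 gives C(9,3) = 84; x_4 ≥ 6 gives C(12,3) = 220. Together 879.
Add back pairs where two caps are both exceeded: 35 + 20 + 84 + 0 + 4 + 1 = 144.
By inclusion–exclusion the count is 816 − 879 + 144 = 81.

81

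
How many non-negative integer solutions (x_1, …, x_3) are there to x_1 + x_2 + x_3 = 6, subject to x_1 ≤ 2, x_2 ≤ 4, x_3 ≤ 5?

14

By stars and bars, unrestricted non-negative solutions to x_1+…+x_3 = 6 number C(6+2,2) = 28.
Subtract solutions that violate a single cap (substitute x_i' = x_i − (cap_i+1)): x_1 ≥ 3 gives C(5,2) = 10; x_2 ≥ 5 gives C(3,2) = 3; x_3 ≥ 6 gives C(2,2) = 1. Together 14.
No two caps can be exceeded simultaneously, so the pair terms are all 0.
By inclusion–exclusion the count is 28 − 14 + 0 = 14.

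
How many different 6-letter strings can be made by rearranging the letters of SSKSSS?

6

Letter multiplicities in SSKSSS: K×1, S×5.
Dividing 6! = 720 by 5! = 120 for the repeated letters gives 6.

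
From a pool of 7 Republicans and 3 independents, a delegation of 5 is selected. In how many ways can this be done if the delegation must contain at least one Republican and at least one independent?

231

Total 5-person selections from all 10: C(10,5) = 252.
Selections missing a whole group: no Republicans → C(3,5) = 0; no independents → C(7,5) = 21.
Both groups omitted at once is impossible, so 252 − 21 = 231.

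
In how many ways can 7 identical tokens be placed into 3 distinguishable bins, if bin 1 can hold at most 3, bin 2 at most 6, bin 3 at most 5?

22

Without the upper bounds there are C(9,2) = 36 ways to split 7 among 3 bins.
Subtract solutions that violate a single cap (substitute x_i' = x_i − (cap_i+1)): x_1 ≥ 4 gives C(5,2) = 10; x_2 ≥ 7 gives C(2,2) = 1; x_3 ≥ 6 gives C(3,2) = 3. Together 14.
No two caps can be exceeded simultaneously, so the pair terms are all 0.
By inclusion–exclusion the count is 36 − 14 + 0 = 22.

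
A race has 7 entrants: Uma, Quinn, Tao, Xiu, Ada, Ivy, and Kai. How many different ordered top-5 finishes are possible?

There are 7 choices for 1st place, 6 for 2nd, and so on down to 3 for position 5.
That gives 7 × 6 × 5 × 4 × 3 = 2520.

2520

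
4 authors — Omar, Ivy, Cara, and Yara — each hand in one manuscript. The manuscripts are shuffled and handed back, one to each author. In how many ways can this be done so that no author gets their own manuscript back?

Count assignments avoiding every fixed point. For any j of the 4 authors fixed to their own manuscript, the other 4−j can be arranged in (4−j)! ways.
By inclusion–exclusion this is Σ_{j=0}^{4} (−1)^j C(4,j)·(4−j)!.
Computing: 24 − 24 + 12 − 4 + 1 = 9.

9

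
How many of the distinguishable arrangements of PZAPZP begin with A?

10

With the first slot taken by A, it remains to arrange the other 5 letters (PZPZP).
Those 5 letters have P appearing 3 times and Z appearing twice, giving (5)!/(3!·2!) = 10.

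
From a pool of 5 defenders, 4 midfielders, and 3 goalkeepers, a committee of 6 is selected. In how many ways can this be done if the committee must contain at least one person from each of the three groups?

Unrestricted: C(12,6) = 924 ways to pick any 6 of the 12.
Subtract selections that omit an entire group: no defenders → C(7,6) = 7; no midfielders → C(8,6) = 28; no goalkeepers → C(9,6) = 84.
Add back selections omitting two groups (i.e. drawn from a single group): C(5,6) + C(4,6) + C(3,6) = 0.
By inclusion–exclusion: 924 − 119 + 0 = 805.

805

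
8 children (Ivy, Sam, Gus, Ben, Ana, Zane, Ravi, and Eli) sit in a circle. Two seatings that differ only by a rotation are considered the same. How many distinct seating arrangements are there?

5040

Seat Ivy anywhere (absorbing the rotational symmetry), then permute the other 7: (7)! = 5040.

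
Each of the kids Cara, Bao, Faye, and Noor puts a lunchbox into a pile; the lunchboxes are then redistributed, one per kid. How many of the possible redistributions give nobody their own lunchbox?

Count assignments avoiding every fixed point. For any j of the 4 kids fixed to their own lunchbox, the other 4−j can be arranged in (4−j)! ways.
By inclusion–exclusion this is Σ_{j=0}^{4} (−1)^j C(4,j)·(4−j)!.
Computing: 24 − 24 + 12 − 4 + 1 = 9.

9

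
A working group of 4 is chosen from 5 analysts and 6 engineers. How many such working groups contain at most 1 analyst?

Split by how many analysts are chosen (0 through 1).
Sum: C(5,0)·C(6,4) + C(5,1)·C(6,3) = 15 + 100 = 115.

115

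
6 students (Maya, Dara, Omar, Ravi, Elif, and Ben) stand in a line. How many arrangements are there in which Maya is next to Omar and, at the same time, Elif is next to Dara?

96

Treat {Maya,Omar} as one block (2 orders) and {Elif,Dara} as another (2 orders).
That leaves 4 units to arrange: 2 × 2 × 4! = 4 × 24 = 96.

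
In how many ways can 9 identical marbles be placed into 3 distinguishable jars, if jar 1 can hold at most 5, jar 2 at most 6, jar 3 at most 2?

Ignoring the caps, the number of non-negative solutions to x_1+…+x_3 = 9 is C(11,2) = 55.
Subtract solutions that violate a single cap (substitute x_i' = x_i − (cap_i+1)): x_1 ≥ 6 gives C(5,2) = 10; x_2 ≥ 7 gives C(4,2) = 6; x_3 ≥ 3 gives C(8,2) = 28. Together 44.
Add back pairs where two caps are both exceeded: 0 + 1 + 0 = 1.
By inclusion–exclusion the count is 55 − 44 + 1 = 12.

12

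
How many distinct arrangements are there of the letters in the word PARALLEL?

3360

The 8 letters of PARALLEL have repeats: A appearing twice and L appearing 3 times.
Dividing 8! = 40320 by 3!·2! = 12 for the repeated letters gives 3360.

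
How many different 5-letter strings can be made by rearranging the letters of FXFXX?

10

The 5 letters of FXFXX have repeats: F appearing twice and X appearing 3 times.
The number of distinct arrangements is 5!/(3!·2!) = 120/12 = 10.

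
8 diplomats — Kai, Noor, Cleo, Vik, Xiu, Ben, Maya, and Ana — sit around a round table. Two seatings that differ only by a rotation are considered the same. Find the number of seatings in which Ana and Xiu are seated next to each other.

1440

Glue Ana and Xiu into a block (2 internal orders). Seating 7 units around a circle gives (6)! arrangements.
So 2 × (6)! = 2 × 720 = 1440.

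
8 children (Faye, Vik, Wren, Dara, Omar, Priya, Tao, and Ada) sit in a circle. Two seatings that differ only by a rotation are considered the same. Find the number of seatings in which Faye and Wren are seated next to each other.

Treat {Faye, Wren} as one unit (2 internal orders) and seat the resulting 7 units around the table: (6)! circular arrangements.
So 2 × (6)! = 2 × 720 = 1440.

1440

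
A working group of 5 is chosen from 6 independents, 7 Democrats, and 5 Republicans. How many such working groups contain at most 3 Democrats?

8162

Split by how many Democrats are chosen (0 through 3).
Sum: C(7,0)·C(11,5) + C(7,1)·C(11,4) + C(7,2)·C(11,3) + C(7,3)·C(11,2) = 462 + 2310 + 3465 + 1925 = 8162.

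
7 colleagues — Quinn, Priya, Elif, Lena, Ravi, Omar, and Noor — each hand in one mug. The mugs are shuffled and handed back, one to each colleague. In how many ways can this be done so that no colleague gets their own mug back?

This is the derangement count D_7: permutations of 7 items with no fixed point.
By inclusion–exclusion this is Σ_{j=0}^{7} (−1)^j C(7,j)·(7−j)!.
Computing: 5040 − 5040 + 2520 − 840 + 210 − 42 + 7 − 1 = 1854.

1854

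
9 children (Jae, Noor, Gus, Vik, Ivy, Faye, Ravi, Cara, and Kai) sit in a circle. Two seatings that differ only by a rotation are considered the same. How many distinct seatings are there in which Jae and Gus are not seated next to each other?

30240

All circular seatings of 9 people number (8)! = 40320.
Seatings with Jae beside Gus: treat them as a block with 2 internal orders, giving 2 × (7)! = 10080.
Subtracting, 40320 − 10080 = 30240.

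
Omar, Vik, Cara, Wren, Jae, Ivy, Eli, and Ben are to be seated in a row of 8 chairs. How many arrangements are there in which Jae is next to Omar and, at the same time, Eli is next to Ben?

Treat {Jae,Omar} as one block (2 orders) and {Eli,Ben} as another (2 orders).
That leaves 6 units to arrange: 2 × 2 × 6! = 4 × 720 = 2880.

2880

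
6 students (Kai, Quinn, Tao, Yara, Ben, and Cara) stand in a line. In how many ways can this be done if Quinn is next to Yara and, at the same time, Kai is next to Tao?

Treat {Quinn,Yara} as one block (2 orders) and {Kai,Tao} as another (2 orders).
That leaves 4 units to arrange: 2 × 2 × 4! = 4 × 24 = 96.

96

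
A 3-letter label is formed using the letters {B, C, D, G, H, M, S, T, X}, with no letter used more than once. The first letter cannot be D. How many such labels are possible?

448

The first letter has 9−1 = 8 choices (anything except D).
The remaining 2 letters are filled from the other 8 symbols without repetition: 8 × 7 = 56.
Total: 8 × 56 = 448.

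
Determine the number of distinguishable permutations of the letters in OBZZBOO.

210

The 7 letters of OBZZBOO have repeats: B appearing twice, O appearing 3 times, and Z appearing twice.
Dividing 7! = 5040 by 3!·2!·2! = 24 for the repeated letters gives 210.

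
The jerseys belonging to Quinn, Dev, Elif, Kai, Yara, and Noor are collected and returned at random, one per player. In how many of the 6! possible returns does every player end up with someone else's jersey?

265

This is the derangement count D_6: permutations of 6 items with no fixed point.
By inclusion–exclusion this is Σ_{j=0}^{6} (−1)^j C(6,j)·(6−j)!.
Computing: 720 − 720 + 360 − 120 + 30 − 6 + 1 = 265.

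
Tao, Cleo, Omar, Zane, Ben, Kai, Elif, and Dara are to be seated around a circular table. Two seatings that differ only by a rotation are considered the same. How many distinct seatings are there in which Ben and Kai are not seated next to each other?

3600

Without the restriction there are (7)! = 5040 seatings.
Seatings with Ben beside Kai: treat them as a block with 2 internal orders, giving 2 × (6)! = 1440.
Subtracting, 5040 − 1440 = 3600.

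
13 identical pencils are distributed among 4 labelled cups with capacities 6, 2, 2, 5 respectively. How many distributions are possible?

By stars and bars, unrestricted non-negative solutions to x_1+…+x_4 = 13 number C(13+3,3) = 560.
Subtract solutions that violate a single cap (substitute x_i' = x_i − (cap_i+1)): x_1 ≥ 7 gives C(9,3) = 84; x_2 ≥ 3 gives C(13,3) = 286; x_3 ≥ 3 gives C(13,3) = 286; x_4 ≥ 6 gives C(10,3) = 120. Together 776.
Add back pairs where two caps are both exceeded: 20 + 20 + 1 + 120 + 35 + 35 = 231.
Subtract triples: 1 + 0 + 0 + 4 = 5.
By inclusion–exclusion the count is 560 − 776 + 231 − 5 = 10.

10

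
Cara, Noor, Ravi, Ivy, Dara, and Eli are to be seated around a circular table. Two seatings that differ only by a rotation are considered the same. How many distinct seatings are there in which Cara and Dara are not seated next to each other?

Without the restriction there are (5)! = 120 seatings.
Those with Cara next to Dara: fuse the pair into one unit and seat 5 units around a circle — 2·(4)! = 48.
Subtracting, 120 − 48 = 72.

72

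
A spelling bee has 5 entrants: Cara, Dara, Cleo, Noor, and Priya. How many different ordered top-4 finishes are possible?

This is an ordered selection of 4 from 5: P(5,4).
That gives 5 × 4 × 3 × 2 = 120.

120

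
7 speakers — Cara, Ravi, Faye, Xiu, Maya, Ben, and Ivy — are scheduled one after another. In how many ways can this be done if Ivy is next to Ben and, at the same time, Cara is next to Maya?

Treat {Ivy,Ben} as one block (2 orders) and {Cara,Maya} as another (2 orders).
That leaves 5 units to arrange: 2 × 2 × 5! = 4 × 120 = 480.

480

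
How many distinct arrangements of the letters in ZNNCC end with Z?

6

With the last slot taken by Z, it remains to arrange the other 4 letters (NNCC).
Those 4 letters have C appearing twice and N appearing twice, giving (4)!/(2!·2!) = 6.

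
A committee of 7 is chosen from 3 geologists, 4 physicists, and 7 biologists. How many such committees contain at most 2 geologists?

Split by how many geologists are chosen (0 through 2).
Sum: C(3,0)·C(11,7) + C(3,1)·C(11,6) + C(3,2)·C(11,5) = 330 + 1386 + 1386 = 3102.

3102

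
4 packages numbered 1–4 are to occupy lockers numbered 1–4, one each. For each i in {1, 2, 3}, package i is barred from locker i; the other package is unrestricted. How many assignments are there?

11

Let Aᵢ (for i ∈ {1, 2, 3}) be the placements that put package i in its forbidden locker. Any j of these fix j positions, leaving (4−j)! ways to fill the rest, and there are C(3,j) ways to pick which j.
By inclusion–exclusion, the number of valid placements is Σ_{j=0}^{3} (−1)^j C(3,j)·(4−j)!.
Computing: 24 − 18 + 6 − 1 = 11.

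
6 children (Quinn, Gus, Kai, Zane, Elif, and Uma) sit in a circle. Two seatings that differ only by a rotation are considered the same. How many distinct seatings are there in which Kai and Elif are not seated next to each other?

72

Without the restriction there are (5)! = 120 seatings.
Those with Kai next to Elif: fuse the pair into one unit and seat 5 units around a circle — 2·(4)! = 48.
Subtracting, 120 − 48 = 72.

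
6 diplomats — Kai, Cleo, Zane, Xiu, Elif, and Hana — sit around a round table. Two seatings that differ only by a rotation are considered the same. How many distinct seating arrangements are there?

Around a circle, 6 distinct people have 6!/6 = (5)! = 120 rotationally distinct seatings.

120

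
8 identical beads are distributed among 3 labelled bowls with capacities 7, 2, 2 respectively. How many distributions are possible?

8

Ignoring the caps, the number of non-negative solutions to x_1+…+x_3 = 8 is C(10,2) = 45.
Subtract solutions that violate a single cap (substitute x_i' = x_i − (cap_i+1)): x_1 ≥ 8 gives C(2,2) = 1; x_2 ≥ 3 gives C(7,2) = 21; x_3 ≥ 3 gives C(7,2) = 21. Together 43.
Add back pairs where two caps are both exceeded: 0 + 0 + 6 = 6.
By inclusion–exclusion the count is 45 − 43 + 6 = 8.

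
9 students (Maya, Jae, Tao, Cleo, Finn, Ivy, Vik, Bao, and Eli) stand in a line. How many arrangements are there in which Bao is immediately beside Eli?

Glue Bao and Eli into one block (2 internal orders), leaving 8 units to arrange in a row.
That gives 2 × 8! = 2 × 40320 = 80640.

80640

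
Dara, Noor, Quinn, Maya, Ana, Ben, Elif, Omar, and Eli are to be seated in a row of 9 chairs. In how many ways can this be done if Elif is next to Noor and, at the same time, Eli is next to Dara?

Treat {Elif,Noor} as one block (2 orders) and {Eli,Dara} as another (2 orders).
That leaves 7 units to arrange: 2 × 2 × 7! = 4 × 5040 = 20160.

20160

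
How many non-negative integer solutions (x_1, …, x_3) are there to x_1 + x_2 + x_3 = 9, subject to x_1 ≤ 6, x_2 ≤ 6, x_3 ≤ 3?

22

By stars and bars, unrestricted non-negative solutions to x_1+…+x_3 = 9 number C(9+2,2) = 55.
Subtract solutions that violate a single cap (substitute x_i' = x_i − (cap_i+1)): x_1 ≥ 7 gives C(4,2) = 6; x_2 ≥ 7 gives C(4,2) = 6; x_3 ≥ 4 gives C(7,2) = 21. Together 33.
No two caps can be exceeded simultaneously, so the pair terms are all 0.
By inclusion–exclusion the count is 55 − 33 + 0 = 22.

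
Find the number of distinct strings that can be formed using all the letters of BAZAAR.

BAZAAR has 6 letters with A appearing 3 times.
Dividing 6! = 720 by 3! = 6 for the repeated letters gives 120.

120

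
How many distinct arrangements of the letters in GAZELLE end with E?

360

With the last slot taken by E, it remains to arrange the other 6 letters (GAZLLE).
Those 6 letters have L appearing twice, giving (6)!/(2!) = 360.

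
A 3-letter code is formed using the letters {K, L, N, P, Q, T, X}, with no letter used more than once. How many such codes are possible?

This is a permutation of 3 out of 7: P(7,3) = 7!/4!.
That product is 7 × 6 × 5 = 210.

210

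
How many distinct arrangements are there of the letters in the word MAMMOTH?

840

MAMMOTH has 7 letters with M appearing 3 times.
So there are 7! / (3!) = 840 distinguishable arrangements.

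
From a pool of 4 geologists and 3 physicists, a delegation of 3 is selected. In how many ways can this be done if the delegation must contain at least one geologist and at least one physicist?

30

With no constraint there are C(7,3) = 35 possible selections.
Subtract selections that omit an entire group: no geologists → C(3,3) = 1; no physicists → C(4,3) = 4.
Both groups omitted at once is impossible, so 35 − 5 = 30.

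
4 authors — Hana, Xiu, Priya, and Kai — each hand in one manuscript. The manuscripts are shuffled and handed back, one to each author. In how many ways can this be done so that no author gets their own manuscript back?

This is the derangement count D_4: permutations of 4 items with no fixed point.
By inclusion–exclusion this is Σ_{j=0}^{4} (−1)^j C(4,j)·(4−j)!.
Computing: 24 − 24 + 12 − 4 + 1 = 9.

9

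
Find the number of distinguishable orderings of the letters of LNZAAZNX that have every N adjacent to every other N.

Treat the 2 copies of N as a single block. The multiset to arrange is then {NN, A, A, L, X, Z, Z}, 7 items in all.
That gives (7)!/(2!·2!) = 1260 arrangements.

1260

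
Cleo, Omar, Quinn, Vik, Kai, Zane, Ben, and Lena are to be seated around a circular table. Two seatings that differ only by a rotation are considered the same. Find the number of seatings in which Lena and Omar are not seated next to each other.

All circular seatings of 8 people number (7)! = 5040.
Those with Lena next to Omar: fuse the pair into one unit and seat 7 units around a circle — 2·(6)! = 1440.
Subtracting, 5040 − 1440 = 3600.

3600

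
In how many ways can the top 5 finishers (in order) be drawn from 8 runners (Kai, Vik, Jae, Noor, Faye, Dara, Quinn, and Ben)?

6720

There are 8 choices for 1st place, 7 for 2nd, and so on down to 4 for position 5.
That gives 8 × 7 × 6 × 5 × 4 = 6720.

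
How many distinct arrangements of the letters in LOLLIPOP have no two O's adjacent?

1260

Total arrangements of LOLLIPOP: 8!/(3!·2!·2!) = 1680.
Arrangements with the O's together: treat OO as one letter, giving (7)!/(3!·2!) = 420.
Subtracting, 1680 − 420 = 1260 arrangements keep the O's apart.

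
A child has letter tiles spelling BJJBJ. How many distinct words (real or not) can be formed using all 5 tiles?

10

BJJBJ has 5 letters with B appearing twice and J appearing 3 times.
So there are 5! / (3!·2!) = 10 distinguishable arrangements.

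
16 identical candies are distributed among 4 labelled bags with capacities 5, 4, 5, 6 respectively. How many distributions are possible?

35

By stars and bars, unrestricted non-negative solutions to x_1+…+x_4 = 16 number C(16+3,3) = 969.
Subtract solutions that violate a single cap (substitute x_i' = x_i − (cap_i+1)): x_1 ≥ 6 gives C(13,3) = 286; x_2 ≥ 5 gives C(14,3) = 364; x_3 ≥ 6 gives C(13,3) = 286; x_4 ≥ 7 gives C(12,3) = 220. Together 1156.
Add back pairs where two caps are both exceeded: 56 + 35 + 20 + 56 + 35 + 20 = 222.
By inclusion–exclusion the count is 969 − 1156 + 222 = 35.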